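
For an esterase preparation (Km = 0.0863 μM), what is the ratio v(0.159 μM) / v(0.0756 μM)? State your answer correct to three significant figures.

1.39

Since Vmax cancels, v₂/v₁ = [S]₂(Km+[S]₁) / [S]₁(Km+[S]₂).
= 0.159×(0.0863+0.0756) / (0.0756×(0.0863+0.159)) = 0.02574/0.01854 = 1.39.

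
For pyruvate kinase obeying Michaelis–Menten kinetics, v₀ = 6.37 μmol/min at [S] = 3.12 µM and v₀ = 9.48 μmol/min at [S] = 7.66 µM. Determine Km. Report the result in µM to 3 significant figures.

3.87 µM

From v = Vmax[S]/(Km+[S]), each point gives Vmax = v(Km+[S])/[S].
Equating: 6.37(Km+3.12)/3.12 = 9.48(Km+7.66)/7.66.
2.042·Km + 6.37 = 1.238·Km + 9.48, so (2.042 − 1.238)·Km = 9.48 − 6.37.
Km = 3.110/0.8041 = 3.87 µM; then Vmax = 6.37(3.87+3.12)/3.12 = 14.3 μmol/min.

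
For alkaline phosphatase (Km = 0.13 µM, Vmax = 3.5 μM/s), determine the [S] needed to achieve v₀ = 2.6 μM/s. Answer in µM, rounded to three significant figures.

0.376 µM

Rearranging v = Vmax[S]/(Km+[S]) gives [S] = Km·v/(Vmax − v).
[S] = 0.13 × 2.6 / (3.5 − 2.6) = 0.3380/0.9000 = 0.376 µM.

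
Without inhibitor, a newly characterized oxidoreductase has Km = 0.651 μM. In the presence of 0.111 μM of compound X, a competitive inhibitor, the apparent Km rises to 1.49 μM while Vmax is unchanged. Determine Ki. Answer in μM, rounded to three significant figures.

Competitive: Km,app = α·Km with α = 1 + [I]/Ki.
α = Km,app/Km = 1.49/0.651 = 2.289.
Since α = 1 + [I]/Ki, [I]/Ki = 2.289 − 1 = 1.289 and Ki = 0.111/1.289 = 0.0861 μM.

0.0861 μM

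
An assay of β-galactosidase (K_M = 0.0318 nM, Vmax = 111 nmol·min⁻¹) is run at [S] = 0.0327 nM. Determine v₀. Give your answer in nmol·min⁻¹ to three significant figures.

56.3 nmol·min⁻¹

[S]/(Km+[S]) = 0.0327/0.06450 = 0.5070, the fractional saturation.
v = 0.5070 × Vmax = 0.5070 × 111 = 56.3 nmol·min⁻¹.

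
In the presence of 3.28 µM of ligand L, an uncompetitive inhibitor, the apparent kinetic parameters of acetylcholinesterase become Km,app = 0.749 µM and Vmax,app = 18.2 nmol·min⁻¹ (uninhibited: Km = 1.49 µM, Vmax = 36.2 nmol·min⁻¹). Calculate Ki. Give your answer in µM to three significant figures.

Uncompetitive: Vmax,app = Vmax/α (and Km,app = Km/α) with α = 1 + [I]/Ki.
α = Vmax/Vmax,app = 36.2/18.2 = 1.989.
Since α = 1 + [I]/Ki, [I]/Ki = 1.989 − 1 = 0.9890 and Ki = 3.28/0.9890 = 3.32 µM.

3.32 µM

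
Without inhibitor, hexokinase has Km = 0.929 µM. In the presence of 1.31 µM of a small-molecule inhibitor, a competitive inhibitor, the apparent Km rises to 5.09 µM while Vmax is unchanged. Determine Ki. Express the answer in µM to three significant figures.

0.292 µM

Competitive: Km,app = α·Km with α = 1 + [I]/Ki.
α = Km,app/Km = 5.09/0.929 = 5.479.
Since α = 1 + [I]/Ki, [I]/Ki = 5.479 − 1 = 4.479 and Ki = 1.31/4.479 = 0.292 µM.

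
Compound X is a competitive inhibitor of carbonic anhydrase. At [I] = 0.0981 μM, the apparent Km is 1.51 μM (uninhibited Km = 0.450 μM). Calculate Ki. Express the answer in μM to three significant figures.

0.0416 μM

Competitive: Km,app = α·Km with α = 1 + [I]/Ki.
α = Km,app/Km = 1.51/0.450 = 3.356.
Ki = [I]/(α − 1) = 0.0981/2.356 = 0.0416 μM.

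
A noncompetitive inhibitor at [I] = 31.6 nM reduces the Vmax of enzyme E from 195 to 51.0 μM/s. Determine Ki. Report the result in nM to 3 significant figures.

Noncompetitive: Vmax,app = Vmax/α with α = 1 + [I]/Ki.
α = Vmax/Vmax,app = 195/51.0 = 3.824.
Since α = 1 + [I]/Ki, [I]/Ki = 3.824 − 1 = 2.824 and Ki = 31.6/2.824 = 11.2 nM.

11.2 nM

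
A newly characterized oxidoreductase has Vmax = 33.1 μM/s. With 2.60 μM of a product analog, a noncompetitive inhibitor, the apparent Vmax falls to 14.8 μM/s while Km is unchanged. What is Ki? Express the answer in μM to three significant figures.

Noncompetitive: Vmax,app = Vmax/α with α = 1 + [I]/Ki.
α = Vmax/Vmax,app = 33.1/14.8 = 2.236.
Since α = 1 + [I]/Ki, [I]/Ki = 2.236 − 1 = 1.236 and Ki = 2.60/1.236 = 2.10 μM.

2.10 μM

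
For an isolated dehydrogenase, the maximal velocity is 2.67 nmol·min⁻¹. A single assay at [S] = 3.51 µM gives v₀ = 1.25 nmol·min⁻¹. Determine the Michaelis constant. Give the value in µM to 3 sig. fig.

3.99 µM

From v = Vmax[S]/(Km+[S]), Km = [S](Vmax − v)/v.
Km = 3.51 × (2.67 − 1.25) / 1.25 = 4.984/1.25 = 3.99 µM.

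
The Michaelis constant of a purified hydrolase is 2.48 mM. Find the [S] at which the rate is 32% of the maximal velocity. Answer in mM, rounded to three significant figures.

v/Vmax = [S]/(Km+[S]) = 0.32, so [S] = Km·0.32/(1 − 0.32) = 2.48 × 0.4706.
[S] = 1.17 mM.

1.17 mM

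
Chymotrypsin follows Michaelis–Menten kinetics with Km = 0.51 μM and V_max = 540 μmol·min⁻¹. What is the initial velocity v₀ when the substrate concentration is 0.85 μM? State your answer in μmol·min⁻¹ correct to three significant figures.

338 μmol·min⁻¹

v = Vmax·[S]/(Km + [S]) = 540 × 0.85 / (0.51 + 0.85)
  = 459.0 / 1.360 = 338 μmol·min⁻¹.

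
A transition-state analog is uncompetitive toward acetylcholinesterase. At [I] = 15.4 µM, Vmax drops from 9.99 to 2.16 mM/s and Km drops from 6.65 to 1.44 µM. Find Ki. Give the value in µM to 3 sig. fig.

4.25 µM

Uncompetitive: Vmax,app = Vmax/α (and Km,app = Km/α) with α = 1 + [I]/Ki.
α = Vmax/Vmax,app = 9.99/2.16 = 4.625.
Ki = [I]/(α − 1) = 15.4/3.625 = 4.25 µM.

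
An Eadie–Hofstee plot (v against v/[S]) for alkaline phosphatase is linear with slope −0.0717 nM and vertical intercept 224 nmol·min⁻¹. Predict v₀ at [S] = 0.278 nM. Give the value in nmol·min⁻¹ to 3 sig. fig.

In the Eadie–Hofstee form v = Vmax − Km·(v/[S]), the slope is −Km and the intercept is Vmax, so Km = 0.0717 nM and Vmax = 224 nmol·min⁻¹.
v = 224 × 0.278/(0.0717 + 0.278) = 178 nmol·min⁻¹.

178 nmol·min⁻¹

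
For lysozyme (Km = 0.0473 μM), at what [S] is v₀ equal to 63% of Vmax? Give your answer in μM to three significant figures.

v/Vmax = [S]/(Km+[S]) = 0.63, so [S] = Km·0.63/(1 − 0.63) = 0.0473 × 1.703.
[S] = 0.0805 μM.

0.0805 μM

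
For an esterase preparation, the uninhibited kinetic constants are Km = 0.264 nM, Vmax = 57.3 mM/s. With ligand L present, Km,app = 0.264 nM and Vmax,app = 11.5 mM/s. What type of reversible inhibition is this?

noncompetitive

Vmax decreases (57.3 → 11.5 mM/s) while Km is unchanged — pure noncompetitive inhibition.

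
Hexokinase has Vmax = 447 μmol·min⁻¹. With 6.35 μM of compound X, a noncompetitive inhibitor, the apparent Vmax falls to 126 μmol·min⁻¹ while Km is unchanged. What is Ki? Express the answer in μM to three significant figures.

Noncompetitive: Vmax,app = Vmax/α with α = 1 + [I]/Ki.
α = Vmax/Vmax,app = 447/126 = 3.548.
Since α = 1 + [I]/Ki, [I]/Ki = 3.548 − 1 = 2.548 and Ki = 6.35/2.548 = 2.49 μM.

2.49 μM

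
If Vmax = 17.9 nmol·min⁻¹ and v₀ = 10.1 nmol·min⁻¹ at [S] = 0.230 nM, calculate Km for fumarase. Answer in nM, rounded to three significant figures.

v/Vmax = 10.1/17.9 = 0.5642 = [S]/(Km+[S]).
So Km + [S] = [S]/0.5642 = 0.4076 nM, giving Km = 0.4076 − 0.230 = 0.178 nM.

0.178 nM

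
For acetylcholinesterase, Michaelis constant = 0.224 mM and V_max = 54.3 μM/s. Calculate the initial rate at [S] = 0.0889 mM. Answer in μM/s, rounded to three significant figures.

[S]/(Km+[S]) = 0.0889/0.3129 = 0.2841, the fractional saturation.
v = 0.2841 × Vmax = 0.2841 × 54.3 = 15.4 μM/s.

15.4 μM/s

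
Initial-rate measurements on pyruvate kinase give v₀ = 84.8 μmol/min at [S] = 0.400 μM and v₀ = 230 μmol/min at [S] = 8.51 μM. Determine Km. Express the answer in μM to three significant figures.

In reciprocal form, 1/v = (Km/Vmax)·(1/[S]) + 1/Vmax. The two points give (1/[S], 1/v) = (2.500, 0.01179) and (0.1175, 0.004348).
Slope = (0.01179 − 0.004348)/(2.500 − 0.1175) = 0.003125; intercept = 0.01179 − 0.003125×2.500 = 0.003981.
Vmax = 1/intercept = 251 μmol/min; Km = slope × Vmax = 0.003125 × 251 = 0.785 μM.

0.785 μM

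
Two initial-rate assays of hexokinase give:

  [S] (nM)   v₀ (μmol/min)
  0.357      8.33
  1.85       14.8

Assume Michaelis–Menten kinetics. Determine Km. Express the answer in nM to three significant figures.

0.422 nM

In reciprocal form, 1/v = (Km/Vmax)·(1/[S]) + 1/Vmax. The two points give (1/[S], 1/v) = (2.801, 0.1200) and (0.5405, 0.06757).
Slope = (0.1200 − 0.06757)/(2.801 − 0.5405) = 0.02322; intercept = 0.1200 − 0.02322×2.801 = 0.05502.
Vmax = 1/intercept = 18.2 μmol/min; Km = slope × Vmax = 0.02322 × 18.2 = 0.422 nM.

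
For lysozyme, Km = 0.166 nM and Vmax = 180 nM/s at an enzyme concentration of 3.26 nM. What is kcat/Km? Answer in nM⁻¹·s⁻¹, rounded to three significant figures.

333 nM⁻¹·s⁻¹

kcat = Vmax/[E]total = 180/3.26 = 55.2 s⁻¹.
kcat/Km = 55.2/0.166 = 333 nM⁻¹·s⁻¹.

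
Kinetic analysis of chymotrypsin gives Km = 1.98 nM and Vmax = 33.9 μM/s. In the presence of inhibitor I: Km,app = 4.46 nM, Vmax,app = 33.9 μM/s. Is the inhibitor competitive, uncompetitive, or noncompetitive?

competitive

Km increases (1.98 → 4.46 nM) while Vmax is unchanged — the hallmark of competitive inhibition.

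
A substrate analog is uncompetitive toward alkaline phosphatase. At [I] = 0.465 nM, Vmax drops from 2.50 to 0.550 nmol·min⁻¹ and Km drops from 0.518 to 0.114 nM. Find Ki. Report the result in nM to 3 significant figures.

Uncompetitive: Vmax,app = Vmax/α (and Km,app = Km/α) with α = 1 + [I]/Ki.
α = Vmax/Vmax,app = 2.50/0.550 = 4.545.
Ki = [I]/(α − 1) = 0.465/3.545 = 0.131 nM.

0.131 nM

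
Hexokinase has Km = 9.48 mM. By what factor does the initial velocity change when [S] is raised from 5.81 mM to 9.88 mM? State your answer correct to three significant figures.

The fractional saturations are [S]/(Km+[S]) = 5.81/15.29 = 0.3800 and 9.88/19.36 = 0.5103.
v₂/v₁ is just their ratio: 0.5103/0.3800 = 1.34.

1.34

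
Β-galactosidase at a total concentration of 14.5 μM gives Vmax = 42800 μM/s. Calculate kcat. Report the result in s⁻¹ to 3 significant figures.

2950 s⁻¹

kcat = Vmax/[E]total = 42800 μM/s / 14.5 μM = 2950 s⁻¹.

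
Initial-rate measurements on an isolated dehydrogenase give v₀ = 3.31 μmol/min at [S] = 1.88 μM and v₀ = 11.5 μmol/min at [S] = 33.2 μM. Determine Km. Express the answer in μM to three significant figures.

In reciprocal form, 1/v = (Km/Vmax)·(1/[S]) + 1/Vmax. The two points give (1/[S], 1/v) = (0.5319, 0.3021) and (0.03012, 0.08696).
Slope = (0.3021 − 0.08696)/(0.5319 − 0.03012) = 0.4288; intercept = 0.3021 − 0.4288×0.5319 = 0.07404.
Vmax = 1/intercept = 13.5 μmol/min; Km = slope × Vmax = 0.4288 × 13.5 = 5.79 μM.

5.79 μM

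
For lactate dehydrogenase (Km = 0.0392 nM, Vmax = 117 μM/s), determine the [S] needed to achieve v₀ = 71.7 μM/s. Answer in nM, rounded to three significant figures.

0.0620 nM

The required fractional saturation is v/Vmax = 71.7/117 = 0.6128.
Then [S]/(Km+[S]) = 0.6128 ⇒ [S] = 0.0392 × 0.6128/(1 − 0.6128) = 0.0620 nM.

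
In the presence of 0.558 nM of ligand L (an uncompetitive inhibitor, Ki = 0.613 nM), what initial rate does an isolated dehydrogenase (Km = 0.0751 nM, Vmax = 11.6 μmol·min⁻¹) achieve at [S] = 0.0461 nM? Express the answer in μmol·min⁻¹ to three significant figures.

3.28 μmol·min⁻¹

With α = 1 + [I]/Ki = 1 + 0.558/0.613 = 1.910, the uncompetitive rate law is v = (Vmax/α)·[S] / (Km/α + [S]).
v = (11.6/1.910)×0.0461 / (0.0751/1.910 + 0.0461) = 0.2799/0.08541 = 3.28 μmol·min⁻¹.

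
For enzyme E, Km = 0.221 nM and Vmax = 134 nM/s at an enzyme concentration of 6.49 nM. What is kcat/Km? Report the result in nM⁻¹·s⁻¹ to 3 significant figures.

93.4 nM⁻¹·s⁻¹

kcat = Vmax/[E]total = 134/6.49 = 20.6 s⁻¹.
kcat/Km = 20.6/0.221 = 93.4 nM⁻¹·s⁻¹.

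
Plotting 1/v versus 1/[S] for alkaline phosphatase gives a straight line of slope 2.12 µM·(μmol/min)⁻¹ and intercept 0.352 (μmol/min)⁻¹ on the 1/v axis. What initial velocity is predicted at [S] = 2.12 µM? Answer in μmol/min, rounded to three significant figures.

The y-intercept is 1/Vmax, so Vmax = 1/0.352 = 2.84 μmol/min.
The slope is Km/Vmax, so Km = 2.12 × 2.84 = 6.02 µM.
Then v = 2.84 × 2.12/(6.02 + 2.12) = 0.740 μmol/min.

0.740 μmol/min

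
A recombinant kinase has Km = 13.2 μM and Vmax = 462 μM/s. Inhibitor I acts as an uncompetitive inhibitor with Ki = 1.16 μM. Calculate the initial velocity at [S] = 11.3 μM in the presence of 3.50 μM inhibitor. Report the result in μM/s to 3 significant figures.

α = 1 + [I]/Ki = 1 + 3.50/1.16 = 4.017.
For an uncompetitive inhibitor, both parameters are divided by α, giving Vmax/α and Km/α: Km,app = 3.29 μM, Vmax,app = 115 μM/s.
v = Vmax,app·[S]/(Km,app + [S]) = 115 × 11.3/(3.29 + 11.3) = 89.1 μM/s.

89.1 μM/s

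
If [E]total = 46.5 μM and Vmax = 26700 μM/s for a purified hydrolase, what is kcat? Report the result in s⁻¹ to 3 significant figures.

574 s⁻¹

kcat = Vmax/[E]total = 26700 μM/s / 46.5 μM = 574 s⁻¹.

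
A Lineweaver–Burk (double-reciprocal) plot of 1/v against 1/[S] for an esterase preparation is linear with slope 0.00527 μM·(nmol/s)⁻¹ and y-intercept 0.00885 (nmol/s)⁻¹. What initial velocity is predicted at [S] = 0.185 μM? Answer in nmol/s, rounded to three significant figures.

The y-intercept is 1/Vmax, so Vmax = 1/0.00885 = 113 nmol/s.
The slope is Km/Vmax, so Km = 0.00527 × 113 = 0.595 μM.
Then v = 113 × 0.185/(0.595 + 0.185) = 26.8 nmol/s.

26.8 nmol/s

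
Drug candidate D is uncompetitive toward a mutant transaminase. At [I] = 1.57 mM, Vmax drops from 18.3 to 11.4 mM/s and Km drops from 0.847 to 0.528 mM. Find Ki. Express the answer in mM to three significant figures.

2.59 mM

Uncompetitive: Vmax,app = Vmax/α (and Km,app = Km/α) with α = 1 + [I]/Ki.
α = Vmax/Vmax,app = 18.3/11.4 = 1.605.
Since α = 1 + [I]/Ki, [I]/Ki = 1.605 − 1 = 0.6053 and Ki = 1.57/0.6053 = 2.59 mM.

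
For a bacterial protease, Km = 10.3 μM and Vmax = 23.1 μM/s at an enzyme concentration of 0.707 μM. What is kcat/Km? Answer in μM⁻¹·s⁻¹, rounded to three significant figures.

kcat = Vmax/[E]total = 23.1/0.707 = 32.7 s⁻¹.
kcat/Km = 32.7/10.3 = 3.17 μM⁻¹·s⁻¹.

3.17 μM⁻¹·s⁻¹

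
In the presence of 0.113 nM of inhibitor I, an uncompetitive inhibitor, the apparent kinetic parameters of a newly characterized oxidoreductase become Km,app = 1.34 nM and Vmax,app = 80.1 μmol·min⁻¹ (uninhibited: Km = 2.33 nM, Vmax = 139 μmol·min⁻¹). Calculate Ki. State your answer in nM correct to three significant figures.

Uncompetitive: Vmax,app = Vmax/α (and Km,app = Km/α) with α = 1 + [I]/Ki.
α = Vmax/Vmax,app = 139/80.1 = 1.735.
Ki = [I]/(α − 1) = 0.113/0.7353 = 0.154 nM.

0.154 nM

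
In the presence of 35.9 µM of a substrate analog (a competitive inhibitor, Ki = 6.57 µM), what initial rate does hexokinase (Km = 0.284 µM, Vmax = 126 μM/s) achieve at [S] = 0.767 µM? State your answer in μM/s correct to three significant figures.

37.1 μM/s

α = 1 + [I]/Ki = 1 + 35.9/6.57 = 6.464.
For a competitive inhibitor, Vmax is unchanged and the apparent Km becomes α·Km: Km,app = 1.84 µM, Vmax,app = 126 μM/s.
v = Vmax,app·[S]/(Km,app + [S]) = 126 × 0.767/(1.84 + 0.767) = 37.1 μM/s.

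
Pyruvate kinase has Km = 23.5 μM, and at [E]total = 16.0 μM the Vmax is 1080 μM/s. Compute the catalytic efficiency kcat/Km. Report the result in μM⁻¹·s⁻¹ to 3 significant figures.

2.87 μM⁻¹·s⁻¹

kcat = Vmax/[E]total = 1080/16.0 = 67.5 s⁻¹.
kcat/Km = 67.5/23.5 = 2.87 μM⁻¹·s⁻¹.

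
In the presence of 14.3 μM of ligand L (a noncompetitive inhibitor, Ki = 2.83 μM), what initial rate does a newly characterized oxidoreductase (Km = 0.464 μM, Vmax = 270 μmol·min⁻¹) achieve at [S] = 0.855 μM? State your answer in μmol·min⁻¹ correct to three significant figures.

28.9 μmol·min⁻¹

α = 1 + [I]/Ki = 1 + 14.3/2.83 = 6.053.
For a noncompetitive inhibitor, Vmax is reduced to Vmax/α while Km is unchanged: Km,app = 0.464 μM, Vmax,app = 44.6 μmol·min⁻¹.
v = Vmax,app·[S]/(Km,app + [S]) = 44.6 × 0.855/(0.464 + 0.855) = 28.9 μmol·min⁻¹.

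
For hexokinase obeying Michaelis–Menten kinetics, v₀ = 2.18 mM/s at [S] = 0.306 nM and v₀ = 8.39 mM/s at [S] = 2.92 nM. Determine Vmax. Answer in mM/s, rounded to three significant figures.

In reciprocal form, 1/v = (Km/Vmax)·(1/[S]) + 1/Vmax. The two points give (1/[S], 1/v) = (3.268, 0.4587) and (0.3425, 0.1192).
Slope = (0.4587 − 0.1192)/(3.268 − 0.3425) = 0.1161; intercept = 0.4587 − 0.1161×3.268 = 0.07944.
Vmax = 1/intercept = 12.6 mM/s; Km = slope × Vmax = 0.1161 × 12.6 = 1.46 nM.

12.6 mM/s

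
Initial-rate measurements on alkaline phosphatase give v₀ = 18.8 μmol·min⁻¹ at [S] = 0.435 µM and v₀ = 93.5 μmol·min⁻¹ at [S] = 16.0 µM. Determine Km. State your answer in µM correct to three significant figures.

2.00 µM

In reciprocal form, 1/v = (Km/Vmax)·(1/[S]) + 1/Vmax. The two points give (1/[S], 1/v) = (2.299, 0.05319) and (0.06250, 0.01070).
Slope = (0.05319 − 0.01070)/(2.299 − 0.06250) = 0.01900; intercept = 0.05319 − 0.01900×2.299 = 0.009508.
Vmax = 1/intercept = 105 μmol·min⁻¹; Km = slope × Vmax = 0.01900 × 105 = 2.00 µM.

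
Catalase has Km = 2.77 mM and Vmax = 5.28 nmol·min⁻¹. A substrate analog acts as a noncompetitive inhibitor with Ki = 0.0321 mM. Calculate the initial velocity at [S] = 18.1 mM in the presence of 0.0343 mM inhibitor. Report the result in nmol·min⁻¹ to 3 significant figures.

2.21 nmol·min⁻¹

α = 1 + [I]/Ki = 1 + 0.0343/0.0321 = 2.069.
For a noncompetitive inhibitor, Vmax is reduced to Vmax/α while Km is unchanged: Km,app = 2.77 mM, Vmax,app = 2.55 nmol·min⁻¹.
v = Vmax,app·[S]/(Km,app + [S]) = 2.55 × 18.1/(2.77 + 18.1) = 2.21 nmol·min⁻¹.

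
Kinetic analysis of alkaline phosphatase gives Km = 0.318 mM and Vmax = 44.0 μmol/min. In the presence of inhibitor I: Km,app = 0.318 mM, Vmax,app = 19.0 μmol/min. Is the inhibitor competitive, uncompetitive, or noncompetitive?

Vmax decreases (44.0 → 19.0 μmol/min) while Km is unchanged — pure noncompetitive inhibition.

noncompetitive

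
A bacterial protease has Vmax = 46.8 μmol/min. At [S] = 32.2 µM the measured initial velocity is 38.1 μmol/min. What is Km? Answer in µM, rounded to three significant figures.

From v = Vmax[S]/(Km+[S]), Km = [S](Vmax − v)/v.
Km = 32.2 × (46.8 − 38.1) / 38.1 = 280.1/38.1 = 7.35 µM.

7.35 µM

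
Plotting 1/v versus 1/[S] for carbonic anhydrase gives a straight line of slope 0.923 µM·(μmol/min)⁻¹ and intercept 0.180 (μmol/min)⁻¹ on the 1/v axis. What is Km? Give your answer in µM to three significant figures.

y-intercept = 1/Vmax ⇒ Vmax = 5.56 μmol/min; slope = Km/Vmax ⇒ Km = slope × Vmax.
Km = 0.923 × 5.56 = 5.13 µM.

5.13 µM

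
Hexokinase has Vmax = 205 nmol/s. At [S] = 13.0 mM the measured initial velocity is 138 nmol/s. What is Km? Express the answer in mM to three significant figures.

From v = Vmax[S]/(Km+[S]), Km = [S](Vmax − v)/v.
Km = 13.0 × (205 − 138) / 138 = 871.0/138 = 6.31 mM.

6.31 mM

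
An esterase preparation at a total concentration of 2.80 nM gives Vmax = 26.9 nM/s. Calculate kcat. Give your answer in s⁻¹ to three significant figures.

kcat = Vmax/[E]total = 26.9 nM/s / 2.80 nM = 9.61 s⁻¹.

9.61 s⁻¹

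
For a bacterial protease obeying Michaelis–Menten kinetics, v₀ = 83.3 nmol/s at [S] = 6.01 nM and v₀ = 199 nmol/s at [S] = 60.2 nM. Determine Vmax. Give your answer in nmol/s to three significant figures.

235 nmol/s

In reciprocal form, 1/v = (Km/Vmax)·(1/[S]) + 1/Vmax. The two points give (1/[S], 1/v) = (0.1664, 0.01200) and (0.01661, 0.005025).
Slope = (0.01200 − 0.005025)/(0.1664 − 0.01661) = 0.04660; intercept = 0.01200 − 0.04660×0.1664 = 0.004251.
Vmax = 1/intercept = 235 nmol/s; Km = slope × Vmax = 0.04660 × 235 = 11.0 nM.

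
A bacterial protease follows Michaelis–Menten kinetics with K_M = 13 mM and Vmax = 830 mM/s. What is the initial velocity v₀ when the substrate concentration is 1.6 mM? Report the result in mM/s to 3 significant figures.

[S]/(Km+[S]) = 1.6/14.60 = 0.1096, the fractional saturation.
v = 0.1096 × Vmax = 0.1096 × 830 = 91.0 mM/s.

91.0 mM/s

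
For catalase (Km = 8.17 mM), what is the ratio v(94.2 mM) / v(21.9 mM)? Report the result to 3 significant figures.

Since Vmax cancels, v₂/v₁ = [S]₂(Km+[S]₁) / [S]₁(Km+[S]₂).
= 94.2×(8.17+21.9) / (21.9×(8.17+94.2)) = 2833/2242 = 1.26.

1.26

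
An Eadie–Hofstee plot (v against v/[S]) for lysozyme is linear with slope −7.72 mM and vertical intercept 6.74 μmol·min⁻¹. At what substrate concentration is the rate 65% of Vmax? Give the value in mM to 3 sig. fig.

14.3 mM

The Eadie–Hofstee slope gives Km = 7.72 mM (slope = −Km).
v/Vmax = [S]/(Km+[S]) = 0.65 ⇒ [S] = Km·0.65/(1−0.65) = 7.72 × 1.857 = 14.3 mM.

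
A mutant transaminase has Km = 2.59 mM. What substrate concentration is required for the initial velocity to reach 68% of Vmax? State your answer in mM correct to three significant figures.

v/Vmax = [S]/(Km+[S]) = 0.68, so [S] = Km·0.68/(1 − 0.68) = 2.59 × 2.125.
[S] = 5.50 mM.

5.50 mM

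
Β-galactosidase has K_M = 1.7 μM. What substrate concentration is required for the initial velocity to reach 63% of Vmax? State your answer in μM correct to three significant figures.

v/Vmax = [S]/(Km+[S]) = 0.63, so [S] = Km·0.63/(1 − 0.63) = 1.7 × 1.703.
[S] = 2.89 μM.

2.89 μM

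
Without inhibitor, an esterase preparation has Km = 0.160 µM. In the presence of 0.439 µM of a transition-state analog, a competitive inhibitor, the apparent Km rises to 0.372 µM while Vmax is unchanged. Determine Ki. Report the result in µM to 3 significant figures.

Competitive: Km,app = α·Km with α = 1 + [I]/Ki.
α = Km,app/Km = 0.372/0.160 = 2.325.
Since α = 1 + [I]/Ki, [I]/Ki = 2.325 − 1 = 1.325 and Ki = 0.439/1.325 = 0.331 µM.

0.331 µM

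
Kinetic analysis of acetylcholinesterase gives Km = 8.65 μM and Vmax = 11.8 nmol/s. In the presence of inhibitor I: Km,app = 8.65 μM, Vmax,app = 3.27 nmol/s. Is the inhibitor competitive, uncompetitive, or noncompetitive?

noncompetitive

Vmax decreases (11.8 → 3.27 nmol/s) while Km is unchanged — pure noncompetitive inhibition.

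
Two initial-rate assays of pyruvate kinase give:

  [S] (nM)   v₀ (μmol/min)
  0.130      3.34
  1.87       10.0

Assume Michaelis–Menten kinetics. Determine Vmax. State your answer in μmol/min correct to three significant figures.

11.8 μmol/min

In reciprocal form, 1/v = (Km/Vmax)·(1/[S]) + 1/Vmax. The two points give (1/[S], 1/v) = (7.692, 0.2994) and (0.5348, 0.1000).
Slope = (0.2994 − 0.1000)/(7.692 − 0.5348) = 0.02786; intercept = 0.2994 − 0.02786×7.692 = 0.08510.
Vmax = 1/intercept = 11.8 μmol/min; Km = slope × Vmax = 0.02786 × 11.8 = 0.327 nM.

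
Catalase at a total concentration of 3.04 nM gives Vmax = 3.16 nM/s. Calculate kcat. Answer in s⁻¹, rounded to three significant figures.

1.04 s⁻¹

kcat = Vmax/[E]total = 3.16 nM/s / 3.04 nM = 1.04 s⁻¹.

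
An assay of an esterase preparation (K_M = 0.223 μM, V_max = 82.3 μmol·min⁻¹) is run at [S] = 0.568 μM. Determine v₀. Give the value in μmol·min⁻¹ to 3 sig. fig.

59.1 μmol·min⁻¹

[S]/(Km+[S]) = 0.568/0.7910 = 0.7181, the fractional saturation.
v = 0.7181 × Vmax = 0.7181 × 82.3 = 59.1 μmol·min⁻¹.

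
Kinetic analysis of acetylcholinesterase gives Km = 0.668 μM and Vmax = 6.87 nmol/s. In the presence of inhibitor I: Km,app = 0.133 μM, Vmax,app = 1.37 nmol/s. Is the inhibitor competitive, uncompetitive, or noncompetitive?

Both Km and Vmax decrease by the same factor (~5.01-fold) — characteristic of uncompetitive inhibition.

uncompetitive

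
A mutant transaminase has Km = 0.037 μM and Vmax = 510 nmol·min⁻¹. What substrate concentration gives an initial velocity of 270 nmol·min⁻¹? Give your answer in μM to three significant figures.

0.0416 μM

Rearranging v = Vmax[S]/(Km+[S]) gives [S] = Km·v/(Vmax − v).
[S] = 0.037 × 270 / (510 − 270) = 9.990/240.0 = 0.0416 μM.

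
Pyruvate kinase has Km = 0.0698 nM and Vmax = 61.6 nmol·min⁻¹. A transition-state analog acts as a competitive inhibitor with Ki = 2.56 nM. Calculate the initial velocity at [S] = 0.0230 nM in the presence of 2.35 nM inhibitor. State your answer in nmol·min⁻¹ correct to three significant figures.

With α = 1 + [I]/Ki = 1 + 2.35/2.56 = 1.918, the competitive rate law is v = Vmax[S] / (αKm + [S]).
v = 61.6×0.0230 / (1.918×0.0698 + 0.0230) = 1.417/0.1569 = 9.03 nmol·min⁻¹.

9.03 nmol·min⁻¹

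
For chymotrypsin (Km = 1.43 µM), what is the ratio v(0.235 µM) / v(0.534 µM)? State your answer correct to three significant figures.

0.519

The fractional saturations are [S]/(Km+[S]) = 0.534/1.964 = 0.2719 and 0.235/1.665 = 0.1411.
v₂/v₁ is just their ratio: 0.1411/0.2719 = 0.519.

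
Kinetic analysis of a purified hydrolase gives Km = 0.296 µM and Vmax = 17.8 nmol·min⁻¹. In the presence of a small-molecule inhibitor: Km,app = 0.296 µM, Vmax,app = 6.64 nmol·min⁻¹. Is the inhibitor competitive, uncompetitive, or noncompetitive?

noncompetitive

Vmax decreases (17.8 → 6.64 nmol·min⁻¹) while Km is unchanged — pure noncompetitive inhibition.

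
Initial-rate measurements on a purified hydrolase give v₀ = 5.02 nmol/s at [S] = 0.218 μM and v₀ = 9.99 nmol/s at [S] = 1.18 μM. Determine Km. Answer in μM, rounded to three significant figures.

In reciprocal form, 1/v = (Km/Vmax)·(1/[S]) + 1/Vmax. The two points give (1/[S], 1/v) = (4.587, 0.1992) and (0.8475, 0.1001).
Slope = (0.1992 − 0.1001)/(4.587 − 0.8475) = 0.02650; intercept = 0.1992 − 0.02650×4.587 = 0.07764.
Vmax = 1/intercept = 12.9 nmol/s; Km = slope × Vmax = 0.02650 × 12.9 = 0.341 μM.

0.341 μM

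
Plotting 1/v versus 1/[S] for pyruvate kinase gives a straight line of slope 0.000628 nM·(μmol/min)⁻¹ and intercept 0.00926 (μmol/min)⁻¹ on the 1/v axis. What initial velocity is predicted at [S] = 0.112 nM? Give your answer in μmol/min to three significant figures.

The y-intercept is 1/Vmax, so Vmax = 1/0.00926 = 108 μmol/min.
The slope is Km/Vmax, so Km = 0.000628 × 108 = 0.0678 nM.
Then v = 108 × 0.112/(0.0678 + 0.112) = 67.3 μmol/min.

67.3 μmol/min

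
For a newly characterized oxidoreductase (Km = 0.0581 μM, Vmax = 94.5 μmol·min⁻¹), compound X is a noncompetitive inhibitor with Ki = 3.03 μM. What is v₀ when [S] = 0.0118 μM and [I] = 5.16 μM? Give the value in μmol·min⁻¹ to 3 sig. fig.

5.90 μmol·min⁻¹

α = 1 + [I]/Ki = 1 + 5.16/3.03 = 2.703.
For a noncompetitive inhibitor, Vmax is reduced to Vmax/α while Km is unchanged: Km,app = 0.0581 μM, Vmax,app = 35.0 μmol·min⁻¹.
v = Vmax,app·[S]/(Km,app + [S]) = 35.0 × 0.0118/(0.0581 + 0.0118) = 5.90 μmol·min⁻¹.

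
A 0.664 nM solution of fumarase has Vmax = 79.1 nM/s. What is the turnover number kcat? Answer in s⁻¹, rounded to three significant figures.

119 s⁻¹

kcat = Vmax/[E]total = 79.1 nM/s / 0.664 nM = 119 s⁻¹.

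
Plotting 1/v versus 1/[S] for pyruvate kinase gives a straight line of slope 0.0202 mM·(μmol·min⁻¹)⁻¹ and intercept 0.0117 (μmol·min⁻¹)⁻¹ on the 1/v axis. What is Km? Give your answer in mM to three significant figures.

1.73 mM

y-intercept = 1/Vmax ⇒ Vmax = 85.5 μmol·min⁻¹; slope = Km/Vmax ⇒ Km = slope × Vmax.
Km = 0.0202 × 85.5 = 1.73 mM.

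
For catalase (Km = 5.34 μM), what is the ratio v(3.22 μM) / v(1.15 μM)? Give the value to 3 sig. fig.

2.12

The fractional saturations are [S]/(Km+[S]) = 1.15/6.490 = 0.1772 and 3.22/8.560 = 0.3762.
v₂/v₁ is just their ratio: 0.3762/0.1772 = 2.12.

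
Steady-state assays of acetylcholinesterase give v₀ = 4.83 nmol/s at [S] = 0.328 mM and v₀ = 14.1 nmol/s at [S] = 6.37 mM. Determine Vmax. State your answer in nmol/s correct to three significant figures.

15.7 nmol/s

In reciprocal form, 1/v = (Km/Vmax)·(1/[S]) + 1/Vmax. The two points give (1/[S], 1/v) = (3.049, 0.2070) and (0.1570, 0.07092).
Slope = (0.2070 − 0.07092)/(3.049 − 0.1570) = 0.04707; intercept = 0.2070 − 0.04707×3.049 = 0.06353.
Vmax = 1/intercept = 15.7 nmol/s; Km = slope × Vmax = 0.04707 × 15.7 = 0.741 mM.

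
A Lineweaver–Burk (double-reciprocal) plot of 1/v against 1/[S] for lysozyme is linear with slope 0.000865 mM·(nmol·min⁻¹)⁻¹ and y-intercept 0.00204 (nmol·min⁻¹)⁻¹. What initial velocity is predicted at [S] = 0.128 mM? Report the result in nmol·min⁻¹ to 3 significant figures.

The y-intercept is 1/Vmax, so Vmax = 1/0.00204 = 490 nmol·min⁻¹.
The slope is Km/Vmax, so Km = 0.000865 × 490 = 0.424 mM.
Then v = 490 × 0.128/(0.424 + 0.128) = 114 nmol·min⁻¹.

114 nmol·min⁻¹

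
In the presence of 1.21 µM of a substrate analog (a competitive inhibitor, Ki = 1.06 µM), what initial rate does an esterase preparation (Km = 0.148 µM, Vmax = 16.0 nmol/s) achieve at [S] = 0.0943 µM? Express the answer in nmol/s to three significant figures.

3.67 nmol/s

α = 1 + [I]/Ki = 1 + 1.21/1.06 = 2.142.
For a competitive inhibitor, Vmax is unchanged and the apparent Km becomes α·Km: Km,app = 0.317 µM, Vmax,app = 16.0 nmol/s.
v = Vmax,app·[S]/(Km,app + [S]) = 16.0 × 0.0943/(0.317 + 0.0943) = 3.67 nmol/s.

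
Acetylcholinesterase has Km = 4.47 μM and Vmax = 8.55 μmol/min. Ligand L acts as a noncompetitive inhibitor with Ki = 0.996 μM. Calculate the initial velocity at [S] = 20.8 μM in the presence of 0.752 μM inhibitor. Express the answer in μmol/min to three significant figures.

With α = 1 + [I]/Ki = 1 + 0.752/0.996 = 1.755, the noncompetitive rate law is v = (Vmax/α)·[S] / (Km + [S]).
v = (8.55/1.755)×20.8 / (4.47 + 20.8) = 101.3/25.27 = 4.01 μmol/min.

4.01 μmol/min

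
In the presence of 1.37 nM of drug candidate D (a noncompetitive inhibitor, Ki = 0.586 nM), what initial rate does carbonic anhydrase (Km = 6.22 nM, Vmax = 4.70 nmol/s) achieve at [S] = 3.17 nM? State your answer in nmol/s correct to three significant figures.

0.475 nmol/s

With α = 1 + [I]/Ki = 1 + 1.37/0.586 = 3.338, the noncompetitive rate law is v = (Vmax/α)·[S] / (Km + [S]).
v = (4.70/3.338)×3.17 / (6.22 + 3.17) = 4.464/9.390 = 0.475 nmol/s.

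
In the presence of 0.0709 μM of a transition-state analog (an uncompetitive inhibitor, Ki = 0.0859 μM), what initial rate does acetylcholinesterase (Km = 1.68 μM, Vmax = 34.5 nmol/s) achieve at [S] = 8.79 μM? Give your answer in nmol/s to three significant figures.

17.1 nmol/s

With α = 1 + [I]/Ki = 1 + 0.0709/0.0859 = 1.825, the uncompetitive rate law is v = (Vmax/α)·[S] / (Km/α + [S]).
v = (34.5/1.825)×8.79 / (1.68/1.825 + 8.79) = 166.1/9.710 = 17.1 nmol/s.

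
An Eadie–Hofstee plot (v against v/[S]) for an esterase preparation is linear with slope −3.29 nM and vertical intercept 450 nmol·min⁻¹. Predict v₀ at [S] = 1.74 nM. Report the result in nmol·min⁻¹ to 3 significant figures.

156 nmol·min⁻¹

In the Eadie–Hofstee form v = Vmax − Km·(v/[S]), the slope is −Km and the intercept is Vmax, so Km = 3.29 nM and Vmax = 450 nmol·min⁻¹.
v = 450 × 1.74/(3.29 + 1.74) = 156 nmol·min⁻¹.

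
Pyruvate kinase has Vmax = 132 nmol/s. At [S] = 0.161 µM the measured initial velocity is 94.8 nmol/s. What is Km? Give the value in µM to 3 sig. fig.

v/Vmax = 94.8/132 = 0.7182 = [S]/(Km+[S]).
So Km + [S] = [S]/0.7182 = 0.2242 µM, giving Km = 0.2242 − 0.161 = 0.0632 µM.

0.0632 µM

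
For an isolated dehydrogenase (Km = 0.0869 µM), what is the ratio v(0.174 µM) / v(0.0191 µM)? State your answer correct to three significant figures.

3.70

The fractional saturations are [S]/(Km+[S]) = 0.0191/0.1060 = 0.1802 and 0.174/0.2609 = 0.6669.
v₂/v₁ is just their ratio: 0.6669/0.1802 = 3.70.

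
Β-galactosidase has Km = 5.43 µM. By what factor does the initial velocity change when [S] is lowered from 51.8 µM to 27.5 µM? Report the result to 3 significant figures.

Since Vmax cancels, v₂/v₁ = [S]₂(Km+[S]₁) / [S]₁(Km+[S]₂).
= 27.5×(5.43+51.8) / (51.8×(5.43+27.5)) = 1574/1706 = 0.923.

0.923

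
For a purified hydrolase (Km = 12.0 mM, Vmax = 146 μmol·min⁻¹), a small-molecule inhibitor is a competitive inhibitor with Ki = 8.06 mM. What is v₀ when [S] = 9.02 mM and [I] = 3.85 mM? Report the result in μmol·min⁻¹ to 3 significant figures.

α = 1 + [I]/Ki = 1 + 3.85/8.06 = 1.478.
For a competitive inhibitor, Vmax is unchanged and the apparent Km becomes α·Km: Km,app = 17.7 mM, Vmax,app = 146 μmol·min⁻¹.
v = Vmax,app·[S]/(Km,app + [S]) = 146 × 9.02/(17.7 + 9.02) = 49.2 μmol·min⁻¹.

49.2 μmol·min⁻¹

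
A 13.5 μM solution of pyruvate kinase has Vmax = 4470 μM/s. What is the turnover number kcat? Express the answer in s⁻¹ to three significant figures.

kcat = Vmax/[E]total = 4470 μM/s / 13.5 μM = 331 s⁻¹.

331 s⁻¹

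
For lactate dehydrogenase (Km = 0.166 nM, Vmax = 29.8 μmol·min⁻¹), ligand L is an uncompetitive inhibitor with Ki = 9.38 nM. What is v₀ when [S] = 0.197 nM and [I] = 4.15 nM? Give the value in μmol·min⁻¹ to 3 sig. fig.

13.0 μmol·min⁻¹

With α = 1 + [I]/Ki = 1 + 4.15/9.38 = 1.442, the uncompetitive rate law is v = (Vmax/α)·[S] / (Km/α + [S]).
v = (29.8/1.442)×0.197 / (0.166/1.442 + 0.197) = 4.070/0.3121 = 13.0 μmol·min⁻¹.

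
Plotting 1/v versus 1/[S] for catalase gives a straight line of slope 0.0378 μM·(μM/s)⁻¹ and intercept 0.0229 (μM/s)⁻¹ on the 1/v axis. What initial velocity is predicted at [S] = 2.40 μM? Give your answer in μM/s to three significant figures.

The y-intercept is 1/Vmax, so Vmax = 1/0.0229 = 43.7 μM/s.
The slope is Km/Vmax, so Km = 0.0378 × 43.7 = 1.65 μM.
Then v = 43.7 × 2.40/(1.65 + 2.40) = 25.9 μM/s.

25.9 μM/s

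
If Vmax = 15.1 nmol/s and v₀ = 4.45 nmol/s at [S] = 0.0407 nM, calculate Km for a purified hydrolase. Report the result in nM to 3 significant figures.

0.0974 nM

v/Vmax = 4.45/15.1 = 0.2947 = [S]/(Km+[S]).
So Km + [S] = [S]/0.2947 = 0.1381 nM, giving Km = 0.1381 − 0.0407 = 0.0974 nM.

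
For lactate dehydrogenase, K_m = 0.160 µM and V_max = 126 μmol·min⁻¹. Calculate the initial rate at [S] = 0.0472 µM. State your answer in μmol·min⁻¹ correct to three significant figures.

28.7 μmol·min⁻¹

[S]/(Km+[S]) = 0.0472/0.2072 = 0.2278, the fractional saturation.
v = 0.2278 × Vmax = 0.2278 × 126 = 28.7 μmol·min⁻¹.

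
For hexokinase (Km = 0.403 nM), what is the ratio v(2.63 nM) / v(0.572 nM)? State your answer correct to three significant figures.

The fractional saturations are [S]/(Km+[S]) = 0.572/0.9750 = 0.5867 and 2.63/3.033 = 0.8671.
v₂/v₁ is just their ratio: 0.8671/0.5867 = 1.48.

1.48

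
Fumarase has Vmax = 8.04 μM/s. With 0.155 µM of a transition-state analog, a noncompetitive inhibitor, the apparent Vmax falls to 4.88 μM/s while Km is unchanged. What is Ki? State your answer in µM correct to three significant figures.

Noncompetitive: Vmax,app = Vmax/α with α = 1 + [I]/Ki.
α = Vmax/Vmax,app = 8.04/4.88 = 1.648.
Since α = 1 + [I]/Ki, [I]/Ki = 1.648 − 1 = 0.6475 and Ki = 0.155/0.6475 = 0.239 µM.

0.239 µM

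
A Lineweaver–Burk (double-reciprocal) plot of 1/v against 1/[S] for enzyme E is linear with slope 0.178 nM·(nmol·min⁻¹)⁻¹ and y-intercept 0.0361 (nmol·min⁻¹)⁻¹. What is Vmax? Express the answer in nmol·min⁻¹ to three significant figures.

The y-intercept of a Lineweaver–Burk plot equals 1/Vmax, so Vmax = 1/0.0361 = 27.7 nmol·min⁻¹.

27.7 nmol·min⁻¹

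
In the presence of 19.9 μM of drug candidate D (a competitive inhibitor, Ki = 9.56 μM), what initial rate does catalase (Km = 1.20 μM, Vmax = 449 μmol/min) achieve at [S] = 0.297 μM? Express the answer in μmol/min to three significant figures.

With α = 1 + [I]/Ki = 1 + 19.9/9.56 = 3.082, the competitive rate law is v = Vmax[S] / (αKm + [S]).
v = 449×0.297 / (3.082×1.20 + 0.297) = 133.4/3.995 = 33.4 μmol/min.

33.4 μmol/min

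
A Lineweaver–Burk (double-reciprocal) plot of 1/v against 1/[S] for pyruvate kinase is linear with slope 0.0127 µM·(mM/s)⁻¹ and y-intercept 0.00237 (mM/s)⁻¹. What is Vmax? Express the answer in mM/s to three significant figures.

The y-intercept of a Lineweaver–Burk plot equals 1/Vmax, so Vmax = 1/0.00237 = 422 mM/s.

422 mM/s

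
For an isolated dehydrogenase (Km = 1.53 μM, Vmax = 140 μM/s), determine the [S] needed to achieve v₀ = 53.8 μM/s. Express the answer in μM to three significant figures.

The required fractional saturation is v/Vmax = 53.8/140 = 0.3843.
Then [S]/(Km+[S]) = 0.3843 ⇒ [S] = 1.53 × 0.3843/(1 − 0.3843) = 0.955 μM.

0.955 μM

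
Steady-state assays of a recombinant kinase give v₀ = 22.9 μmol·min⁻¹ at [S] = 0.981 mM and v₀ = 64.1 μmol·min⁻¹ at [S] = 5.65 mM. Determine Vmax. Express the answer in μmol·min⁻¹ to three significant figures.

From v = Vmax[S]/(Km+[S]), each point gives Vmax = v(Km+[S])/[S].
Equating: 22.9(Km+0.981)/0.981 = 64.1(Km+5.65)/5.65.
23.34·Km + 22.9 = 11.35·Km + 64.1, so (23.34 − 11.35)·Km = 64.1 − 22.9.
Km = 41.20/12.00 = 3.43 mM; then Vmax = 22.9(3.43+0.981)/0.981 = 103 μmol·min⁻¹.

103 μmol·min⁻¹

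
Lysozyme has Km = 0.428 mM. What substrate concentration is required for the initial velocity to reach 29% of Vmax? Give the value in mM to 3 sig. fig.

0.175 mM

v/Vmax = [S]/(Km+[S]) = 0.29, so [S] = Km·0.29/(1 − 0.29) = 0.428 × 0.4085.
[S] = 0.175 mM.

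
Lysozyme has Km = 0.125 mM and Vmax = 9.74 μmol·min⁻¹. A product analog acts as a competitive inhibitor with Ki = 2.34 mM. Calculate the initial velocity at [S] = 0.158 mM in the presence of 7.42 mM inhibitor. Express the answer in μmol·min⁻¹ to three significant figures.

2.27 μmol·min⁻¹

α = 1 + [I]/Ki = 1 + 7.42/2.34 = 4.171.
For a competitive inhibitor, Vmax is unchanged and the apparent Km becomes α·Km: Km,app = 0.521 mM, Vmax,app = 9.74 μmol·min⁻¹.
v = Vmax,app·[S]/(Km,app + [S]) = 9.74 × 0.158/(0.521 + 0.158) = 2.27 μmol·min⁻¹.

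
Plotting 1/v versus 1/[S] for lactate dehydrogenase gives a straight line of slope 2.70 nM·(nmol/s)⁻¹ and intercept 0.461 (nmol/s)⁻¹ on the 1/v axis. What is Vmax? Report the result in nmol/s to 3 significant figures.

2.17 nmol/s

The y-intercept of a Lineweaver–Burk plot equals 1/Vmax, so Vmax = 1/0.461 = 2.17 nmol/s.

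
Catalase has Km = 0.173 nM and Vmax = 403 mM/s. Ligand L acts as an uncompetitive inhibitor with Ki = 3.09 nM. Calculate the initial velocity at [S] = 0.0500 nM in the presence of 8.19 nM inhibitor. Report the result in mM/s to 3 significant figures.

With α = 1 + [I]/Ki = 1 + 8.19/3.09 = 3.650, the uncompetitive rate law is v = (Vmax/α)·[S] / (Km/α + [S]).
v = (403/3.650)×0.0500 / (0.173/3.650 + 0.0500) = 5.520/0.09739 = 56.7 mM/s.

56.7 mM/s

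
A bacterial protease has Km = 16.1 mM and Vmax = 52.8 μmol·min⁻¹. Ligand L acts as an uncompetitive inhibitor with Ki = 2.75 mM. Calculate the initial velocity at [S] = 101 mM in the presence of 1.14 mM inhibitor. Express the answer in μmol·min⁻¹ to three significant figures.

33.5 μmol·min⁻¹

α = 1 + [I]/Ki = 1 + 1.14/2.75 = 1.415.
For an uncompetitive inhibitor, both parameters are divided by α, giving Vmax/α and Km/α: Km,app = 11.4 mM, Vmax,app = 37.3 μmol·min⁻¹.
v = Vmax,app·[S]/(Km,app + [S]) = 37.3 × 101/(11.4 + 101) = 33.5 μmol·min⁻¹.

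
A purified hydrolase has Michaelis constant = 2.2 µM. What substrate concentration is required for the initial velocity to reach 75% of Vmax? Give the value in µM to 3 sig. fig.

6.60 µM

v/Vmax = [S]/(Km+[S]) = 0.75, so [S] = Km·0.75/(1 − 0.75) = 2.2 × 3.000.
[S] = 6.60 µM.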